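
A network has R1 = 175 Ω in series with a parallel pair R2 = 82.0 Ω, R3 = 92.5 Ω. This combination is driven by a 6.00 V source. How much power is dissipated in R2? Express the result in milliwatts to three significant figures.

First combine the parallel branches into one equivalent R_p, then R1 + R_p is a series pair.
R_p = (82.0×92.5)/(82.0+92.5) = 43.47 Ω
R_total = 175 + 43.47 = 218.5 Ω
I = V / R_total = 6.00 / 218.5 = 0.02746 A
Voltage across the parallel pair: V_p = I × R_p = 0.02746 × 43.47 = 1.194 V
R2 sees V_p directly, so P = V_p² / R2.
P_R2 = (1.194)² / 82.0 = 0.01738 W

17.4 mW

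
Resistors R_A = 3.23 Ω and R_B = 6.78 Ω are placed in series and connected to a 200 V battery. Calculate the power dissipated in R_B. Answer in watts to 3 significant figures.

Every series element carries the same I. Get I from the total resistance, then P = I² × R_B.
R_total = 3.23 + 6.78 = 10.01 Ω
I = V / R_total = 200 / 10.01 = 19.98 A
P_R_B = I² × R_B = (19.98)² × 6.78 = 2707 W

2710 W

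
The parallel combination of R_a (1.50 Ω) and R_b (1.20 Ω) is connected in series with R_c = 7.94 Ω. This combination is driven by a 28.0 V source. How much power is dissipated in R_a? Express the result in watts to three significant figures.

First find R_p for the parallel pair, then treat R_p + R_c as a series loop.
R_p = (1.50×1.20)/(1.50+1.20) = 0.6667 Ω
R_total = R_p + 7.94 = 0.6667 + 7.94 = 8.607 Ω
I = V / R_total = 28.0 / 8.607 = 3.253 A
Voltage across the parallel pair: V_p = I × R_p = 3.253 × 0.6667 = 2.169 V
Use P = V²/R for R_a with V = V_p.
P_R_a = (2.169)² / 1.50 = 3.136 W

3.14 W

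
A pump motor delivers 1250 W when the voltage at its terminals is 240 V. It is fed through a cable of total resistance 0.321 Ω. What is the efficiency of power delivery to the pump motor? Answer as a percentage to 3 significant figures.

99.3 %

I = P / V = 1250 / 240 = 5.208 A through the cable.
P_line = I² R_line = (5.208)² × 0.321 = 8.708 W
P_source = P_load + P_line = 1250 + 8.708 = 1259 W
η = P_load / P_source = 1250 / 1259 = 0.9931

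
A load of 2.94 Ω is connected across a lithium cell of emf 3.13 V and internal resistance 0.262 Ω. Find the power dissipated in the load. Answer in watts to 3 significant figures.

2.81 W

The internal resistance and the load are in series, so the same I flows through both; get I from ε/(r+R), then I²R for the load.
I = ε / (r + R) = 3.13 / (0.262 + 2.94) = 0.9775 A
P_load = I² R = (0.9775)² × 2.94 = 2.809 W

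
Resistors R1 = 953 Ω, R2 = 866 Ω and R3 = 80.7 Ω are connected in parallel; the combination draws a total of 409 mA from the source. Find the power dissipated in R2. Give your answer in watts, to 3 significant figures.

0.907 W

The branches share the same voltage, but only the total current is given — find V from the equivalent resistance first.
1/R_eq = 1/953 + 1/866 + 1/80.7 ⇒ R_eq = 68.51 Ω
V = I_total × R_eq = 0.4090 × 68.51 = 28.02 V
P_R2 = V² / R2 = (28.02)² / 866 = 0.9067 W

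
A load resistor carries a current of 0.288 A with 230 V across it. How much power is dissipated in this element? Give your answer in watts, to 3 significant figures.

66.2 W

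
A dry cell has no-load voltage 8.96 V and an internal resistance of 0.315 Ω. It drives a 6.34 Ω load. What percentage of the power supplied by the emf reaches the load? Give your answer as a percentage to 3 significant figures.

95.3 %

Efficiency is P_load / P_total. With a series r and R sharing the same I, P = I²R for each, so η = R/(R+r).
η = R / (R + r) = 6.34 / (6.34 + 0.315) = 0.9527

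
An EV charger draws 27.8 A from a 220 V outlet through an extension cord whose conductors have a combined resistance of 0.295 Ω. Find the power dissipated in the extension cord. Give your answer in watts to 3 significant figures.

228 W

The extension cord is a series resistance carrying the load current; its dissipation is I²R_line.
The extension cord carries the full 27.8 A.
P_line = I² R_line = (27.80)² × 0.295 = 228.0 W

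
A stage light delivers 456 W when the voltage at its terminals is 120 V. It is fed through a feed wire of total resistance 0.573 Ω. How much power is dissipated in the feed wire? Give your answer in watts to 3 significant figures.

8.27 W

Line loss is just I²R for the cable — we know both I and R_line directly.
I = P / V = 456 / 120 = 3.800 A through the feed wire.
P_line = I² R_line = (3.800)² × 0.573 = 8.274 W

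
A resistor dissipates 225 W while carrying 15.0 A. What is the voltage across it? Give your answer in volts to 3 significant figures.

15.0 V

Inverting the appropriate power form: V = P / I.
V = 225 / 15.00 = 15.00 V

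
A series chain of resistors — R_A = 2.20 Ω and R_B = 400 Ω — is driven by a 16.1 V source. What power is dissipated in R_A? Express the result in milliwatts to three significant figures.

3.53 mW

The current is common to all series resistors; compute it, then apply P = I²R for the target.
R_total = 2.20 + 400 = 402.2 Ω
I = V / R_total = 16.1 / 402.2 = 0.04003 A
P_R_A = I² × R_A = (0.04003)² × 2.20 = 0.003525 W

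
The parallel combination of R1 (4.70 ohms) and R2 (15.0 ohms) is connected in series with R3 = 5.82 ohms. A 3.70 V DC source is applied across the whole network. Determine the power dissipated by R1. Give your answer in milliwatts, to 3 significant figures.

422 mW

First find R_p for the parallel pair, then treat R_p + R3 as a series loop.
R_p = (4.70×15.0)/(4.70+15.0) = 3.579 Ω
R_total = R_p + 5.82 = 3.579 + 5.82 = 9.399 Ω
I = V / R_total = 3.70 / 9.399 = 0.3937 A
Voltage across the parallel pair: V_p = I × R_p = 0.3937 × 3.579 = 1.409 V
R1 sits across V_p; its power is V_p²/R.
P_R1 = (1.409)² / 4.70 = 0.4223 W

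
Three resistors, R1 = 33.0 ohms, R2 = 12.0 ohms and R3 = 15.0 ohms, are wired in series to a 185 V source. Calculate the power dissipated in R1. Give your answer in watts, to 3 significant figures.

Series elements share the same current, so find I first, then use P = I²R.
R_total = 33.0 + 12.0 + 15.0 = 60.00 Ω
I = V / R_total = 185 / 60.00 = 3.083 A
P_R1 = I² × R1 = (3.083)² × 33.0 = 313.7 W

314 W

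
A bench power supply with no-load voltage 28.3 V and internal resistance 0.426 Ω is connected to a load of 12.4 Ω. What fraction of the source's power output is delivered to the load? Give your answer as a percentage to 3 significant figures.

96.7 %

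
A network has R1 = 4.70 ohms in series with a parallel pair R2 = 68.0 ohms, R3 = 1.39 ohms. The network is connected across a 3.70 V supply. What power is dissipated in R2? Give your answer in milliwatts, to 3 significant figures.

Reduce the parallel pair to R_p first; the network is then a simple series string.
R_p = (68.0×1.39)/(68.0+1.39) = 1.362 Ω
R_total = 4.70 + 1.362 = 6.062 Ω
I = V / R_total = 3.70 / 6.062 = 0.6103 A
Voltage across the parallel pair: V_p = I × R_p = 0.6103 × 1.362 = 0.8314 V
With V_p across R2, its power is V_p²/R2.
P_R2 = (0.8314)² / 68.0 = 0.01016 W

10.2 mW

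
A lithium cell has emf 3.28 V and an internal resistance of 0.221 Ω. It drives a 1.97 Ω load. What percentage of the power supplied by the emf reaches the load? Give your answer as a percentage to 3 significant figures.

89.9 %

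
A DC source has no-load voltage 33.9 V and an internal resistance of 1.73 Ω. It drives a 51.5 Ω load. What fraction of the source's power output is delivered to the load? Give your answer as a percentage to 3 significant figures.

η = P_load/(P_load+P_int) = I²R/(I²R+I²r) = R/(R+r) — the I² cancels for series elements.
η = R / (R + r) = 51.5 / (51.5 + 1.73) = 0.9675

96.7 %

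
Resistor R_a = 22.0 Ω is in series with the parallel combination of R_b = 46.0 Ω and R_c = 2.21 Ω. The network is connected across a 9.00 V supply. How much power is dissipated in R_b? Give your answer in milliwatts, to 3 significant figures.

13.5 mW

Replace R_b and R_c with their parallel equivalent so the circuit becomes R_a in series with R_p.
R_p = (46.0×2.21)/(46.0+2.21) = 2.109 Ω
R_total = 22.0 + 2.109 = 24.11 Ω
I = V / R_total = 9.00 / 24.11 = 0.3733 A
Voltage across the parallel pair: V_p = I × R_p = 0.3733 × 2.109 = 0.7872 V
R_b sees V_p directly, so P = V_p² / R_b.
P_R_b = (0.7872)² / 46.0 = 0.01347 W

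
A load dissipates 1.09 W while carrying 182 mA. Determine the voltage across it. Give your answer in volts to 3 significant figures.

From P = V I = I²R = V²/R, with the two given quantities we get V = P / I.
V = 1.09 / 0.1820 = 5.989 V

5.99 V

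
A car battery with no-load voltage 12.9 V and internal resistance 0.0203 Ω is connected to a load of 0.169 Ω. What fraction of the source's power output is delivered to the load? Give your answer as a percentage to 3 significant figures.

η = P_load/(P_load+P_int) = I²R/(I²R+I²r) = R/(R+r) — the I² cancels for series elements.
η = R / (R + r) = 0.169 / (0.169 + 0.0203) = 0.8928

89.3 %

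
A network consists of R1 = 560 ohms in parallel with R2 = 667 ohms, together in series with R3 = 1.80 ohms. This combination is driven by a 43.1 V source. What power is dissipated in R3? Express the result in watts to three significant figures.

0.0357 W

First find R_p for the parallel pair, then treat R_p + R3 as a series loop.
R_p = (560×667)/(560+667) = 304.4 Ω
R_total = R_p + 1.80 = 304.4 + 1.80 = 306.2 Ω
I = V / R_total = 43.1 / 306.2 = 0.1407 A
R3 carries the full series current, so P = I²R.
P_R3 = (0.1407)² × 1.80 = 0.03566 W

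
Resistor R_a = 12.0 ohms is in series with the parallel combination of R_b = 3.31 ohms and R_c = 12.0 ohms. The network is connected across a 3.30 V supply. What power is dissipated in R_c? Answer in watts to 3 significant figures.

0.0287 W

First combine the parallel branches into one equivalent R_p, then R_a + R_p is a series pair.
R_p = (3.31×12.0)/(3.31+12.0) = 2.594 Ω
R_total = 12.0 + 2.594 = 14.59 Ω
I = V / R_total = 3.30 / 14.59 = 0.2261 A
Voltage across the parallel pair: V_p = I × R_p = 0.2261 × 2.594 = 0.5866 V
R_c sees V_p directly, so P = V_p² / R_c.
P_R_c = (0.5866)² / 12.0 = 0.02868 W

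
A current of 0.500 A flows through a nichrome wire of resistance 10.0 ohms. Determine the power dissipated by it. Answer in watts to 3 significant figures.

2.50 W

With I and R stated, P = I²R applies in one step.
P = (0.5000 A)² × 10.0 Ω = 2.500 W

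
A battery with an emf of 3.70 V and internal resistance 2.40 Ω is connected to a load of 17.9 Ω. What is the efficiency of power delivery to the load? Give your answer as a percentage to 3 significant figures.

η = P_load/(P_load+P_int) = I²R/(I²R+I²r) = R/(R+r) — the I² cancels for series elements.
η = R / (R + r) = 17.9 / (17.9 + 2.40) = 0.8818

88.2 %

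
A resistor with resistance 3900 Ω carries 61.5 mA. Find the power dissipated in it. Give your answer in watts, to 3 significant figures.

14.8 W

With I and R stated, P = I²R applies in one step.
P = (0.06150 A)² × 3900 Ω = 14.75 W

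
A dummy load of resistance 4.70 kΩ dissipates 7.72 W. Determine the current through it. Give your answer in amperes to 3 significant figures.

Inverting the appropriate power form: I = √(P / R).
I = √(7.72 / 4700) = 0.04053 A

0.0405 A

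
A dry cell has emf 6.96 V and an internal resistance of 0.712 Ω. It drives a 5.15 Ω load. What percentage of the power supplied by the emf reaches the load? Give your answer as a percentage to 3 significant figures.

Both r and R carry the same current, so the power split is just the resistance split: η = R/(R+r).
η = R / (R + r) = 5.15 / (5.15 + 0.712) = 0.8785

87.9 %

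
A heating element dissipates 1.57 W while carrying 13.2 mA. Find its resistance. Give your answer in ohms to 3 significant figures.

Rearranging the power relation for the two known quantities gives R = P / I².
R = 1.57 / (0.01320)² = 9011 Ω

9010 Ω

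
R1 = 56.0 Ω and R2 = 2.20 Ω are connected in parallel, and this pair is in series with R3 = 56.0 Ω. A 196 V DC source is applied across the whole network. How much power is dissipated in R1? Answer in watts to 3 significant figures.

Combine R1 and R2 into their parallel equivalent first, reducing the network to two series resistors.
R_p = (56.0×2.20)/(56.0+2.20) = 2.117 Ω
R_total = R_p + 56.0 = 2.117 + 56.0 = 58.12 Ω
I = V / R_total = 196 / 58.12 = 3.373 A
Voltage across the parallel pair: V_p = I × R_p = 3.373 × 2.117 = 7.139 V
R1 has V_p across it, so P = V_p²/R1.
P_R1 = (7.139)² / 56.0 = 0.9101 W

0.910 W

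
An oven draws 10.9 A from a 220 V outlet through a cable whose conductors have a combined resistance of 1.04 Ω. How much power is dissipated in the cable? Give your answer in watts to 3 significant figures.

Only the current and the line resistance are needed for the I²R loss.
The cable carries the full 10.9 A.
P_line = I² R_line = (10.90)² × 1.04 = 123.6 W

124 W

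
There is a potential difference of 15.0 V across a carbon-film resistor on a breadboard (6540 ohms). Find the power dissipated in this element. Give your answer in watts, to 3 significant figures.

0.0344 W

We know the drop across the element and its resistance — P = V²/R, one step.
P = (15.0 V)² / 6540 Ω = 0.03440 W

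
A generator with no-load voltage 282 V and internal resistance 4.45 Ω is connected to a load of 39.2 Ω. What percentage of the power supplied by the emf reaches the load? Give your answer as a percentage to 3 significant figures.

89.8 %

Both r and R carry the same current, so the power split is just the resistance split: η = R/(R+r).
η = R / (R + r) = 39.2 / (39.2 + 4.45) = 0.8981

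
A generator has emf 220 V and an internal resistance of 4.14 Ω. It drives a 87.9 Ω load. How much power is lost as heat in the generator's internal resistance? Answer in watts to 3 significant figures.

23.7 W

Internal loss is I²r, with I set by the total series resistance r+R.
I = ε / (r + R) = 220 / (4.14 + 87.9) = 2.390 A
P_int = I² r = (2.390)² × 4.14 = 23.65 W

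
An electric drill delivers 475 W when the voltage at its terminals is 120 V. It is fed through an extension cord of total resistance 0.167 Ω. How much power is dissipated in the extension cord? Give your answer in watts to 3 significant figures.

2.62 W

The extension cord is a series resistance carrying the load current; its dissipation is I²R_line.
I = P / V = 475 / 120 = 3.958 A through the extension cord.
P_line = I² R_line = (3.958)² × 0.167 = 2.617 W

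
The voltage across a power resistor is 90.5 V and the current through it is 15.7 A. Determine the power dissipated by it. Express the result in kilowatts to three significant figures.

1.42 kW

Since both terminal voltage and current are stated, P = V I gives the power in one step.
P = 90.5 V × 15.70 A = 1421 W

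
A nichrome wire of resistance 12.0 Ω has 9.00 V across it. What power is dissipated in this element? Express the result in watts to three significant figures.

6.75 W

Voltage and resistance are given, so P = V²/R is the one-step route.
P = (9.00 V)² / 12.0 Ω = 6.750 W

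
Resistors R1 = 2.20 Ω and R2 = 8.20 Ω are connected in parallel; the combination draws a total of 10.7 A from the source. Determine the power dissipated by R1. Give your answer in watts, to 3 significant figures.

157 W

We need the common branch voltage; get it from I_total × R_eq, then P = V²/R for the branch.
1/R_eq = 1/2.20 + 1/8.20 ⇒ R_eq = 1.735 Ω
V = I_total × R_eq = 10.70 × 1.735 = 18.56 V
P_R1 = V² / R1 = (18.56)² / 2.20 = 156.6 W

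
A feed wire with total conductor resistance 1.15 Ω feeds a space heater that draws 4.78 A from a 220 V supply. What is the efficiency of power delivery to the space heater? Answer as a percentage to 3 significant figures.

97.5 %

The feed wire carries the full 4.78 A.
P_line = I² R_line = (4.780)² × 1.15 = 26.28 W
P_source = V I = 220 × 4.780 = 1052 W; P_load = 1025 W
η = P_load / P_source = 1025 / 1052 = 0.9750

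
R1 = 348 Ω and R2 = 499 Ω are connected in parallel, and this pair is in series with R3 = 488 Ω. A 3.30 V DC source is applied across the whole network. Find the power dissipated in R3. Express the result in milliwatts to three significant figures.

Combine R1 and R2 into their parallel equivalent first, reducing the network to two series resistors.
R_p = (348×499)/(348+499) = 205.0 Ω
R_total = R_p + 488 = 205.0 + 488 = 693.0 Ω
I = V / R_total = 3.30 / 693.0 = 0.004762 A
All the supply current flows through R3; use P = I²R3.
P_R3 = (0.004762)² × 488 = 0.01107 W

11.1 mW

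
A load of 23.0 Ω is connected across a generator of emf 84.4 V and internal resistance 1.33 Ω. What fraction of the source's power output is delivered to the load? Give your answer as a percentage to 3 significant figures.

94.5 %

Efficiency is P_load / P_total. With a series r and R sharing the same I, P = I²R for each, so η = R/(R+r).
η = R / (R + r) = 23.0 / (23.0 + 1.33) = 0.9453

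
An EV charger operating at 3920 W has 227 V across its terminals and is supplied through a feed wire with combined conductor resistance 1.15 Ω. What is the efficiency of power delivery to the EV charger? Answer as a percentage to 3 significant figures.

92.0 %

I = P / V = 3920 / 227 = 17.27 A through the feed wire.
P_line = I² R_line = (17.27)² × 1.15 = 342.9 W
P_source = P_load + P_line = 3920 + 342.9 = 4263 W
η = P_load / P_source = 3920 / 4263 = 0.9196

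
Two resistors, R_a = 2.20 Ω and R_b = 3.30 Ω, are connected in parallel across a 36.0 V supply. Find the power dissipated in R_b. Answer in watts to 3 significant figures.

R_b sits directly across the source, so P = V²/R with V = 36.0 V.
P_R_b = V² / R_b = (36.0)² / 3.30 Ω = 392.7 W

393 W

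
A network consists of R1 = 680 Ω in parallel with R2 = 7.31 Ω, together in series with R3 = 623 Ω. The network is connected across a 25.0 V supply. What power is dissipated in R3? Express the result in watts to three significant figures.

Combine R1 and R2 into their parallel equivalent first, reducing the network to two series resistors.
R_p = (680×7.31)/(680+7.31) = 7.232 Ω
R_total = R_p + 623 = 7.232 + 623 = 630.2 Ω
I = V / R_total = 25.0 / 630.2 = 0.03967 A
All the supply current flows through R3; use P = I²R3.
P_R3 = (0.03967)² × 623 = 0.9803 W

0.980 W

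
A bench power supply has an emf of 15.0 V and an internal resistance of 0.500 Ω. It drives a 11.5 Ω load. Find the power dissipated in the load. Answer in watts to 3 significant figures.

Load and internal resistance form a series loop — compute the loop current, then the load power via I²R.
I = ε / (r + R) = 15.0 / (0.500 + 11.5) = 1.250 A
P_load = I² R = (1.250)² × 11.5 = 17.97 W

18.0 W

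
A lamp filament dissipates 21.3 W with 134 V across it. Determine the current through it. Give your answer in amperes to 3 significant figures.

0.159 A

From P = V I = I²R = V²/R, with the two given quantities we get I = P / V.
I = 21.3 / 134 = 0.1590 A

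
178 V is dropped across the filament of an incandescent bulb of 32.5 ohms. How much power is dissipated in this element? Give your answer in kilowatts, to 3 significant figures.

0.975 kW

Voltage and resistance are given, so P = V²/R is the one-step route.
P = (178 V)² / 32.5 Ω = 974.9 W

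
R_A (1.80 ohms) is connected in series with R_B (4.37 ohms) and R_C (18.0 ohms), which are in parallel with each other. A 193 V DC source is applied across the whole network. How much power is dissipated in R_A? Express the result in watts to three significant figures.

Reduce the parallel pair to R_p first; the network is then a simple series string.
R_p = (4.37×18.0)/(4.37+18.0) = 3.516 Ω
R_total = 1.80 + 3.516 = 5.316 Ω
I = V / R_total = 193 / 5.316 = 36.30 A
All the current flows through R_A; use P = I²R.
P_R_A = (36.30)² × 1.80 = 2372 W

2370 W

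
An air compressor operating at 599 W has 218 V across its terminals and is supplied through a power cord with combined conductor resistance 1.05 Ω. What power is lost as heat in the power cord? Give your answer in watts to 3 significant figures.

Line loss is just I²R for the cable — we know both I and R_line directly.
I = P / V = 599 / 218 = 2.748 A through the power cord.
P_line = I² R_line = (2.748)² × 1.05 = 7.927 W

7.93 W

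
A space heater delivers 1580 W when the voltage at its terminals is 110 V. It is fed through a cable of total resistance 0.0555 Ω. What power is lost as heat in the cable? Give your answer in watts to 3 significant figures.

11.5 W

Only the current and the line resistance are needed for the I²R loss.
I = P / V = 1580 / 110 = 14.36 A through the cable.
P_line = I² R_line = (14.36)² × 0.0555 = 11.45 W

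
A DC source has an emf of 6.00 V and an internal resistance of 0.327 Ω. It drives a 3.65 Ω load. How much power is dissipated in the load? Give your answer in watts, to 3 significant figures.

8.31 W

The internal resistance and the load are in series, so the same I flows through both; get I from ε/(r+R), then I²R for the load.
I = ε / (r + R) = 6.00 / (0.327 + 3.65) = 1.509 A
P_load = I² R = (1.509)² × 3.65 = 8.308 W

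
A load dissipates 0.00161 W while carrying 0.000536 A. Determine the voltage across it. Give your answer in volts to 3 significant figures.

3.00 V

The two known quantities fix the third via V = P / I.
V = 0.00161 / 0.0005360 = 3.004 V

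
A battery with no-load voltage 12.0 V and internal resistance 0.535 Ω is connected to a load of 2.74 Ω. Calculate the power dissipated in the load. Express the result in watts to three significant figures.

With r and R in series, I = ε/(r+R); the load dissipates I²R.
I = ε / (r + R) = 12.0 / (0.535 + 2.74) = 3.664 A
P_load = I² R = (3.664)² × 2.74 = 36.79 W

36.8 W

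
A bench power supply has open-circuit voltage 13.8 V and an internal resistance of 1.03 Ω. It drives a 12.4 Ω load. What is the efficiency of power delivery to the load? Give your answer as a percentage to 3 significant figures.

Both r and R carry the same current, so the power split is just the resistance split: η = R/(R+r).
η = R / (R + r) = 12.4 / (12.4 + 1.03) = 0.9233

92.3 %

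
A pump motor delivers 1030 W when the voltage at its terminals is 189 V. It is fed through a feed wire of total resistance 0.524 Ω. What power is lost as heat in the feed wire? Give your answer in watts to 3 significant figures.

15.6 W

Only the current and the line resistance are needed for the I²R loss.
I = P / V = 1030 / 189 = 5.450 A through the feed wire.
P_line = I² R_line = (5.450)² × 0.524 = 15.56 W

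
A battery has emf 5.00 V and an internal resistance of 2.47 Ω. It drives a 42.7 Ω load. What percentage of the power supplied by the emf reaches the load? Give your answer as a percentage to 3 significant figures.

94.5 %

η = P_load/(P_load+P_int) = I²R/(I²R+I²r) = R/(R+r) — the I² cancels for series elements.
η = R / (R + r) = 42.7 / (42.7 + 2.47) = 0.9453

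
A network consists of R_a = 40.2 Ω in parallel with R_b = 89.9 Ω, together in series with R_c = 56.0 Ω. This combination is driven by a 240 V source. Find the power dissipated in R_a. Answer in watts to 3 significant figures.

First find R_p for the parallel pair, then treat R_p + R_c as a series loop.
R_p = (40.2×89.9)/(40.2+89.9) = 27.78 Ω
R_total = R_p + 56.0 = 27.78 + 56.0 = 83.78 Ω
I = V / R_total = 240 / 83.78 = 2.865 A
Voltage across the parallel pair: V_p = I × R_p = 2.865 × 27.78 = 79.58 V
R_a has V_p across it, so P = V_p²/R_a.
P_R_a = (79.58)² / 40.2 = 157.5 W

158 W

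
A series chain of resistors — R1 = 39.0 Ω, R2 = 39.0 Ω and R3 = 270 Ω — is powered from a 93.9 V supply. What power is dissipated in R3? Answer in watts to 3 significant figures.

19.7 W

Every series element carries the same I. Get I from the total resistance, then P = I² × R3.
R_total = 39.0 + 39.0 + 270 = 348.0 Ω
I = V / R_total = 93.9 / 348.0 = 0.2698 A
P_R3 = I² × R3 = (0.2698)² × 270 = 19.66 W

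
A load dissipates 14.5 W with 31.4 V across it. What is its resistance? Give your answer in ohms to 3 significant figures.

From P = V I = I²R = V²/R, with the two given quantities we get R = V² / P.
R = (31.4)² / 14.5 = 68.00 Ω

68.0 Ω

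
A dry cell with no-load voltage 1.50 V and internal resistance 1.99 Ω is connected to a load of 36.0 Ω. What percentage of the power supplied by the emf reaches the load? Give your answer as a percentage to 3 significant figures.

94.8 %

η = P_load/(P_load+P_int) = I²R/(I²R+I²r) = R/(R+r) — the I² cancels for series elements.
η = R / (R + r) = 36.0 / (36.0 + 1.99) = 0.9476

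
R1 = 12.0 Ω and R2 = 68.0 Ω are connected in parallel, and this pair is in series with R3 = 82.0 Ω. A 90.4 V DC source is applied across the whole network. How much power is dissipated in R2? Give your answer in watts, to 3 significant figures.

1.47 W

Reduce the parallel combination to a single R_p; the circuit then becomes R_p in series with the remaining resistor.
R_p = (12.0×68.0)/(12.0+68.0) = 10.20 Ω
R_total = R_p + 82.0 = 10.20 + 82.0 = 92.20 Ω
I = V / R_total = 90.4 / 92.20 = 0.9805 A
Voltage across the parallel pair: V_p = I × R_p = 0.9805 × 10.20 = 10.00 V
R2 has V_p across it, so P = V_p²/R2.
P_R2 = (10.00)² / 68.0 = 1.471 W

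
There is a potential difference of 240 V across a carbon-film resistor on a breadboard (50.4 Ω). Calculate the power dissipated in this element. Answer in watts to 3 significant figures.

With V across and R both known, P = V²/R gives the dissipation directly.
P = (240 V)² / 50.4 Ω = 1143 W

1140 W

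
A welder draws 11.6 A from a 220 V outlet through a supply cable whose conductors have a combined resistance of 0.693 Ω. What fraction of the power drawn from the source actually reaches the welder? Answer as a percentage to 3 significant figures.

96.3 %

The supply cable carries the full 11.6 A.
P_line = I² R_line = (11.60)² × 0.693 = 93.25 W
P_source = V I = 220 × 11.60 = 2552 W; P_load = 2459 W
η = P_load / P_source = 2459 / 2552 = 0.9635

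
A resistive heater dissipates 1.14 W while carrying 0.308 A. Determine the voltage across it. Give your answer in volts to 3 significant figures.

Rearranging the power relation for the two known quantities gives V = P / I.
V = 1.14 / 0.3080 = 3.701 V

3.70 V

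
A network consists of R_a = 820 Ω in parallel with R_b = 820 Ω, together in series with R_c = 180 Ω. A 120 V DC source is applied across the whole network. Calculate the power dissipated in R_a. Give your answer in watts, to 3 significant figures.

8.48 W

Reduce the parallel combination to a single R_p; the circuit then becomes R_p in series with the remaining resistor.
R_p = (820×820)/(820+820) = 410.0 Ω
R_total = R_p + 180 = 410.0 + 180 = 590.0 Ω
I = V / R_total = 120 / 590.0 = 0.2034 A
Voltage across the parallel pair: V_p = I × R_p = 0.2034 × 410.0 = 83.39 V
R_a has V_p across it, so P = V_p²/R_a.
P_R_a = (83.39)² / 820 = 8.480 W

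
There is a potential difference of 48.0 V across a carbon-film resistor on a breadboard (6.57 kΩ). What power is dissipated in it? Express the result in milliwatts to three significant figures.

We know the drop across the element and its resistance — P = V²/R, one step.
P = (48.0 V)² / 6570 Ω = 0.3507 W

351 mW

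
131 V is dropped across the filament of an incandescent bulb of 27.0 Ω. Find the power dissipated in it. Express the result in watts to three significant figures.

We know the drop across the element and its resistance — P = V²/R, one step.
P = (131 V)² / 27.0 Ω = 635.6 W

636 W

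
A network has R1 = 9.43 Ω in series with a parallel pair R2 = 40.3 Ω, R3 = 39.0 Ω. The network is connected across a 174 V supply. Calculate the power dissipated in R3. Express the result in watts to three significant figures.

First combine the parallel branches into one equivalent R_p, then R1 + R_p is a series pair.
R_p = (40.3×39.0)/(40.3+39.0) = 19.82 Ω
R_total = 9.43 + 19.82 = 29.25 Ω
I = V / R_total = 174 / 29.25 = 5.949 A
Voltage across the parallel pair: V_p = I × R_p = 5.949 × 19.82 = 117.9 V
R3 is across V_p, so use P = V²/R for that branch.
P_R3 = (117.9)² / 39.0 = 356.4 W

356 W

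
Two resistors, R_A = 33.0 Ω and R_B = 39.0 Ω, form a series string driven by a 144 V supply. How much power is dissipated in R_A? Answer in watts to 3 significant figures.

132 W

Series elements share the same current, so find I first, then use P = I²R.
R_total = 33.0 + 39.0 = 72.00 Ω
I = V / R_total = 144 / 72.00 = 2.000 A
P_R_A = I² × R_A = (2.000)² × 33.0 = 132.0 W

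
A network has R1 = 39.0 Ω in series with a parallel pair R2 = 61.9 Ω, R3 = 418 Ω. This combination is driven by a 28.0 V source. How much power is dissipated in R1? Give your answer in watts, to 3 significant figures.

First combine the parallel branches into one equivalent R_p, then R1 + R_p is a series pair.
R_p = (61.9×418)/(61.9+418) = 53.92 Ω
R_total = 39.0 + 53.92 = 92.92 Ω
I = V / R_total = 28.0 / 92.92 = 0.3013 A
All the current flows through R1; use P = I²R.
P_R1 = (0.3013)² × 39.0 = 3.542 W

3.54 W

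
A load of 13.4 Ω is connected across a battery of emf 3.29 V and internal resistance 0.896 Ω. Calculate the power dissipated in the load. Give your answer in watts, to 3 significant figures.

The internal resistance and the load are in series, so the same I flows through both; get I from ε/(r+R), then I²R for the load.
I = ε / (r + R) = 3.29 / (0.896 + 13.4) = 0.2301 A
P_load = I² R = (0.2301)² × 13.4 = 0.7097 W

0.710 W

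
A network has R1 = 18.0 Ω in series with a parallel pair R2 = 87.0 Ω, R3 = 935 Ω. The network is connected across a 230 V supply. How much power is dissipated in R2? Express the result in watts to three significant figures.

404 W

First combine the parallel branches into one equivalent R_p, then R1 + R_p is a series pair.
R_p = (87.0×935)/(87.0+935) = 79.59 Ω
R_total = 18.0 + 79.59 = 97.59 Ω
I = V / R_total = 230 / 97.59 = 2.357 A
Voltage across the parallel pair: V_p = I × R_p = 2.357 × 79.59 = 187.6 V
R2 sees V_p directly, so P = V_p² / R2.
P_R2 = (187.6)² / 87.0 = 404.4 W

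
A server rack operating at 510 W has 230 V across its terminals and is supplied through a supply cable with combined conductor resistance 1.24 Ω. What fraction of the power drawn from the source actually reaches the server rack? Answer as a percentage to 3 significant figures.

98.8 %

I = P / V = 510 / 230 = 2.217 A through the supply cable.
P_line = I² R_line = (2.217)² × 1.24 = 6.097 W
P_source = P_load + P_line = 510.0 + 6.097 = 516.1 W
η = P_load / P_source = 510.0 / 516.1 = 0.9882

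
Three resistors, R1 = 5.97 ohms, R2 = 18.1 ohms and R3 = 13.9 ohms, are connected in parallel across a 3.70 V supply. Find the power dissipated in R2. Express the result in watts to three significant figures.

The supply voltage appears across each parallel branch — just use P = V²/R2.
P_R2 = V² / R2 = (3.70)² / 18.1 Ω = 0.7564 W

0.756 W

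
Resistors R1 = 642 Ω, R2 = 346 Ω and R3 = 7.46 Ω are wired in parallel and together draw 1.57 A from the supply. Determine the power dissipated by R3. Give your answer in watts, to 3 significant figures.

Only the total current is stated, so first find the parallel equivalent to get the voltage across the combination.
1/R_eq = 1/642 + 1/346 + 1/7.46 ⇒ R_eq = 7.220 Ω
V = I_total × R_eq = 1.570 × 7.220 = 11.34 V
P_R3 = V² / R3 = (11.34)² / 7.46 = 17.23 W

17.2 W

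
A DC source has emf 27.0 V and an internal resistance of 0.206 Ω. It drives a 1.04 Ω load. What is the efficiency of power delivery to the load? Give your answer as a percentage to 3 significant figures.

Efficiency is P_load / P_total. With a series r and R sharing the same I, P = I²R for each, so η = R/(R+r).
η = R / (R + r) = 1.04 / (1.04 + 0.206) = 0.8347

83.5 %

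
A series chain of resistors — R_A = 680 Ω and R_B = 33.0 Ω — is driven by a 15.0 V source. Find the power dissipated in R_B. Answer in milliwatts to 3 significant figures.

Series elements share the same current, so find I first, then use P = I²R.
R_total = 680 + 33.0 = 713.0 Ω
I = V / R_total = 15.0 / 713.0 = 0.02104 A
P_R_B = I² × R_B = (0.02104)² × 33.0 = 0.01461 W

14.6 mW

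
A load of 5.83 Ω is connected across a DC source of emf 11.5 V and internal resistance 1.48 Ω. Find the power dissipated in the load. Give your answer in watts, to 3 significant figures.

14.4 W

The internal resistance and the load are in series, so the same I flows through both; get I from ε/(r+R), then I²R for the load.
I = ε / (r + R) = 11.5 / (1.48 + 5.83) = 1.573 A
P_load = I² R = (1.573)² × 5.83 = 14.43 W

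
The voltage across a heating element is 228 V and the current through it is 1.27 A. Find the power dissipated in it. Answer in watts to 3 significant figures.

290 W

Both the voltage across and the current through the element are known, so P = V I applies directly.
P = 228 V × 1.270 A = 289.6 W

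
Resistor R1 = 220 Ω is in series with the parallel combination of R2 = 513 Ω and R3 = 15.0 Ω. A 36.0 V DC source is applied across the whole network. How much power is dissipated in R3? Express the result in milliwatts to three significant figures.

334 mW

Replace R2 and R3 with their parallel equivalent so the circuit becomes R1 in series with R_p.
R_p = (513×15.0)/(513+15.0) = 14.57 Ω
R_total = 220 + 14.57 = 234.6 Ω
I = V / R_total = 36.0 / 234.6 = 0.1535 A
Voltage across the parallel pair: V_p = I × R_p = 0.1535 × 14.57 = 2.237 V
With V_p across R3, its power is V_p²/R3.
P_R3 = (2.237)² / 15.0 = 0.3335 W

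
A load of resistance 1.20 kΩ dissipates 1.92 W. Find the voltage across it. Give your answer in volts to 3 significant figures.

48.0 V

The two known quantities fix the third via V = √(P R).
V = √(1.92 × 1200) = 48.00 V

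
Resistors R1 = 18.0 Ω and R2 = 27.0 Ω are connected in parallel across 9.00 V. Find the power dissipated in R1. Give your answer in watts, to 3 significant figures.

Parallel branches share the same voltage; P = V²/R gives the branch power in one step.
P_R1 = V² / R1 = (9.00)² / 18.0 Ω = 4.500 W

4.50 W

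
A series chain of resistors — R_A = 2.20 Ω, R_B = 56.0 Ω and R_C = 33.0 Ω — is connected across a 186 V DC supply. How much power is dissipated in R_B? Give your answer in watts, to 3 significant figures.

In a series string the same current flows through every resistor — find that current, then P = I²R for the one we want.
R_total = 2.20 + 56.0 + 33.0 = 91.20 Ω
I = V / R_total = 186 / 91.20 = 2.039 A
P_R_B = I² × R_B = (2.039)² × 56.0 = 232.9 W

233 W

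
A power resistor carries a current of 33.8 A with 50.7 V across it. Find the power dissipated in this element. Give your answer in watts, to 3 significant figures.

Since both terminal voltage and current are stated, P = V I gives the power in one step.
P = 50.7 V × 33.80 A = 1714 W

1710 W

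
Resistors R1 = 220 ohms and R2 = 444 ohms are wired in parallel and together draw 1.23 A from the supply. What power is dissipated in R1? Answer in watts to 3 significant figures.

The branches share the same voltage, but only the total current is given — find V from the equivalent resistance first.
1/R_eq = 1/220 + 1/444 ⇒ R_eq = 147.1 Ω
V = I_total × R_eq = 1.230 × 147.1 = 180.9 V
P_R1 = V² / R1 = (180.9)² / 220 = 148.8 W

149 W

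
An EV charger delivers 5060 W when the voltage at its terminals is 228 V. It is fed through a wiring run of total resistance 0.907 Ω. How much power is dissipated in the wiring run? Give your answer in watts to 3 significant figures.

447 W

Line loss is just I²R for the cable — we know both I and R_line directly.
I = P / V = 5060 / 228 = 22.19 A through the wiring run.
P_line = I² R_line = (22.19)² × 0.907 = 446.7 W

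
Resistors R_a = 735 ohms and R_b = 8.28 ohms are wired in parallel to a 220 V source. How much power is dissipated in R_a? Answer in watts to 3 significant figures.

Parallel branches share the same voltage; P = V²/R gives the branch power in one step.
P_R_a = V² / R_a = (220)² / 735 Ω = 65.85 W

65.9 W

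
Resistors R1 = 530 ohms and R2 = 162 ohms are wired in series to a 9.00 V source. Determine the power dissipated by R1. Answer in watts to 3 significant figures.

0.0896 W

Since the resistors are in series they all carry the loop current I = V/R_total; the power in any one is I²R.
R_total = 530 + 162 = 692.0 Ω
I = V / R_total = 9.00 / 692.0 = 0.01301 A
P_R1 = I² × R1 = (0.01301)² × 530 = 0.08965 W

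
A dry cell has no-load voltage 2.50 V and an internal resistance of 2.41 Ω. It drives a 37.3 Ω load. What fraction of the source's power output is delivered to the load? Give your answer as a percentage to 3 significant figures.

Efficiency is P_load / P_total. With a series r and R sharing the same I, P = I²R for each, so η = R/(R+r).
η = R / (R + r) = 37.3 / (37.3 + 2.41) = 0.9393

93.9 %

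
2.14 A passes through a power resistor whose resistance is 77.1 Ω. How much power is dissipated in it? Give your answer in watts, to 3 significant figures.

353 W

Knowing I and R, the power is just I²R — no need to find V first.
P = (2.140 A)² × 77.1 Ω = 353.1 W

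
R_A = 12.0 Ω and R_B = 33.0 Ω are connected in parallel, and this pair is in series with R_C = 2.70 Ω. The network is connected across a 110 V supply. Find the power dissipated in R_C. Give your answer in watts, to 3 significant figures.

247 W

Reduce the parallel combination to a single R_p; the circuit then becomes R_p in series with the remaining resistor.
R_p = (12.0×33.0)/(12.0+33.0) = 8.800 Ω
R_total = R_p + 2.70 = 8.800 + 2.70 = 11.50 Ω
I = V / R_total = 110 / 11.50 = 9.565 A
All the supply current flows through R_C; use P = I²R_C.
P_R_C = (9.565)² × 2.70 = 247.0 W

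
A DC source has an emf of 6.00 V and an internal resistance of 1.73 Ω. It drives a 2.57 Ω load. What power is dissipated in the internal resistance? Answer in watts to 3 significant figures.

The source's internal resistance is just another series element carrying I; its dissipation is I²r.
I = ε / (r + R) = 6.00 / (1.73 + 2.57) = 1.395 A
P_int = I² r = (1.395)² × 1.73 = 3.368 W

3.37 W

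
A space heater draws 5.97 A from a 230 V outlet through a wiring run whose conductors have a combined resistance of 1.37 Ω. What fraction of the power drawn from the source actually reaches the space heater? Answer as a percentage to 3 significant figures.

The wiring run carries the full 5.97 A.
P_line = I² R_line = (5.970)² × 1.37 = 48.83 W
P_source = V I = 230 × 5.970 = 1373 W; P_load = 1324 W
η = P_load / P_source = 1324 / 1373 = 0.9644

96.4 %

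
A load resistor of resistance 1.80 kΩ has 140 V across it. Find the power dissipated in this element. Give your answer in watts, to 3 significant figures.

We know the drop across the element and its resistance — P = V²/R, one step.
P = (140 V)² / 1800 Ω = 10.89 W

10.9 W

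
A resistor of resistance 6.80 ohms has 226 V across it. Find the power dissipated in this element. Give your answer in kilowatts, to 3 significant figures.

Voltage and resistance are given, so P = V²/R is the one-step route.
P = (226 V)² / 6.80 Ω = 7511 W

7.51 kW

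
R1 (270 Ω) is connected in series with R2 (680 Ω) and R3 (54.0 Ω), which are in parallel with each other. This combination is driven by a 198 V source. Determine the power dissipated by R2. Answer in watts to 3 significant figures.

Reduce the parallel pair to R_p first; the network is then a simple series string.
R_p = (680×54.0)/(680+54.0) = 50.03 Ω
R_total = 270 + 50.03 = 320.0 Ω
I = V / R_total = 198 / 320.0 = 0.6187 A
Voltage across the parallel pair: V_p = I × R_p = 0.6187 × 50.03 = 30.95 V
R2 is across V_p, so use P = V²/R for that branch.
P_R2 = (30.95)² / 680 = 1.409 W

1.41 W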